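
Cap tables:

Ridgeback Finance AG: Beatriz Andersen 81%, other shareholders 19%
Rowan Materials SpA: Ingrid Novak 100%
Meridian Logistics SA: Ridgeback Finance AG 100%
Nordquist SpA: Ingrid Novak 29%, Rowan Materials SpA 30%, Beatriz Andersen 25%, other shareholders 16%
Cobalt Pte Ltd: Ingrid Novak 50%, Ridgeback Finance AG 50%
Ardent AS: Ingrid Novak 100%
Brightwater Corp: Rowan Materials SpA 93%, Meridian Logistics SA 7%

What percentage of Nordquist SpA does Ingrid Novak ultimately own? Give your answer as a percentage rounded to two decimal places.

Ingrid reaches Nordquist along 2 paths.
Direct stake: 29% = 29%.
Via Rowan: 100% × 30% = 30%.
Total: 29% + 30% = 59%.
Rounded: 59.00%.

59.00%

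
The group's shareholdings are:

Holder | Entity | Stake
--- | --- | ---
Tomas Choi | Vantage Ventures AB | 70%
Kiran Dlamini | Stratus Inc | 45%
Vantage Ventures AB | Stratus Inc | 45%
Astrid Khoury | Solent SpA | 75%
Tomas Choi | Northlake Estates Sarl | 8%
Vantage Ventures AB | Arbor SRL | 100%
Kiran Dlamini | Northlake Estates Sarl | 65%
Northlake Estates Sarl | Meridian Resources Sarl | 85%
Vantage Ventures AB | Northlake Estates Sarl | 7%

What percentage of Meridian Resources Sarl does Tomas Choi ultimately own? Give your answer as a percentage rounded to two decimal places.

10.97%

Tomas reaches Meridian along 2 paths.
Via Vantage → Northlake: 70% × 7% × 85% = 4.165%.
Via Northlake: 8% × 85% = 6.8%.
Total: 4.165% + 6.8% = 10.965%.
Rounded: 10.97%.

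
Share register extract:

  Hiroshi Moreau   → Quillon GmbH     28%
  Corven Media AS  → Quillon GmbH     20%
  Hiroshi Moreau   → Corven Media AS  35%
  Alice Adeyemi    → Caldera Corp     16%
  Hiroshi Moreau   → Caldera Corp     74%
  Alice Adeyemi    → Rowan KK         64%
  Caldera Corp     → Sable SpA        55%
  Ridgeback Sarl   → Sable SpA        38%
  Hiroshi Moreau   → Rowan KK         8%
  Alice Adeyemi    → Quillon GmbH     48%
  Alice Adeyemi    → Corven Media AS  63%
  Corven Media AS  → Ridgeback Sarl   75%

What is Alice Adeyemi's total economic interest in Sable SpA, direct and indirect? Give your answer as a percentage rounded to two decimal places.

Alice reaches Sable along 2 paths.
Via Caldera: 16% × 55% = 8.8%.
Via Corven → Ridgeback: 63% × 75% × 38% = 17.955%.
Total: 8.8% + 17.955% = 26.755%.
Rounded: 26.76%.

26.76%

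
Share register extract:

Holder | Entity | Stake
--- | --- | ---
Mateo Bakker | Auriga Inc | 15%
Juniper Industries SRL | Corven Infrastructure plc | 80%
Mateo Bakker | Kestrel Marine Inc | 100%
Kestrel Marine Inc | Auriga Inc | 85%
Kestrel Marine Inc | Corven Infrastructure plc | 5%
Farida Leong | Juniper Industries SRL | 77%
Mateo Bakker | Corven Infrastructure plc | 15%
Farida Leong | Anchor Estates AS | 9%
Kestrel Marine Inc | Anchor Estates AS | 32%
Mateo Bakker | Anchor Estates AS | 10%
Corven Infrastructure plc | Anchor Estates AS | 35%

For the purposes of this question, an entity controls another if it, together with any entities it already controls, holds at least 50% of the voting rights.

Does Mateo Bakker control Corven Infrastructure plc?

No

Mateo holds 100% of Kestrel, so Mateo controls Kestrel.
Kestrel and Mateo together hold 85% + 15% = 100% of Auriga, so Mateo controls Auriga.
In Corven, Mateo's side holds only 15% + 5% = 20%, not ≥ 50%.
So Mateo does not control Corven.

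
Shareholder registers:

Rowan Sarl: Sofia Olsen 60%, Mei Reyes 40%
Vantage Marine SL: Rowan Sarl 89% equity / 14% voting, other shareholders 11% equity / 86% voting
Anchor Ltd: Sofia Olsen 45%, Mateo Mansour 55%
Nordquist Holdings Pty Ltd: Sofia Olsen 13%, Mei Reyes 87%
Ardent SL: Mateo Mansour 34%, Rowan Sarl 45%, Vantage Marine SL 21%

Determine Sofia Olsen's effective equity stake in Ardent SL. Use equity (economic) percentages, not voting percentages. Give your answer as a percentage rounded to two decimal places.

Sofia reaches Ardent along 2 paths.
Via Rowan: 60% × 45% = 27%.
Via Rowan → Vantage: 60% × 89% × 21% = 11.214%.
Total: 27% + 11.214% = 38.214%.
Rounded: 38.21%.

38.21%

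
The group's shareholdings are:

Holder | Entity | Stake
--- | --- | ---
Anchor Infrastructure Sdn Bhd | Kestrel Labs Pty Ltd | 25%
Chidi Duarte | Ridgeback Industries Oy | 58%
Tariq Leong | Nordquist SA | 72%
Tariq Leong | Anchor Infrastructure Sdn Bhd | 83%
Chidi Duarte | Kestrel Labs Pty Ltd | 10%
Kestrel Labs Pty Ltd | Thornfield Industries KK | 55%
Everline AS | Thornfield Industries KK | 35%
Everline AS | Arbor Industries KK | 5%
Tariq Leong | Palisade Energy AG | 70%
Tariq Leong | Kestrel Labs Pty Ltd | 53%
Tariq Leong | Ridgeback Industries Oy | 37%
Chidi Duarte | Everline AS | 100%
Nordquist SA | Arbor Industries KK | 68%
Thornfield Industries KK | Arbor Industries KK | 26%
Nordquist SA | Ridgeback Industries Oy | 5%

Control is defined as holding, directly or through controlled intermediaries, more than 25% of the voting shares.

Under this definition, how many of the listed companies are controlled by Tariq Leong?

Tariq holds 83% of Anchor, so Tariq controls Anchor.
Anchor and Tariq together hold 25% + 53% = 78% of Kestrel, so Tariq controls Kestrel.
Tariq holds 72% of Nordquist, so Tariq controls Nordquist.
Kestrel holds 55% of Thornfield, so Tariq controls Thornfield.
Tariq holds 70% of Palisade, so Tariq controls Palisade.
Nordquist and Thornfield together hold 68% + 26% = 94% of Arbor, so Tariq controls Arbor.
Tariq and Nordquist together hold 37% + 5% = 42% of Ridgeback, so Tariq controls Ridgeback.
No other company's threshold is met.
Tariq controls 7 companies.

7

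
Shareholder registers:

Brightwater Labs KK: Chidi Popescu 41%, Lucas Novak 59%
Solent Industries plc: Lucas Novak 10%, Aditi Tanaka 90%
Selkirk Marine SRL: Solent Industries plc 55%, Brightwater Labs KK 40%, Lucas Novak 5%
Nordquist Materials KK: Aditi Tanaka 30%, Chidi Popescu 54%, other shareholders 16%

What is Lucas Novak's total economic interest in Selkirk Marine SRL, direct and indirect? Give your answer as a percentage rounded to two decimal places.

34.10%

Lucas reaches Selkirk along 3 paths.
Via Solent: 10% × 55% = 5.5%.
Via Brightwater: 59% × 40% = 23.6%.
Direct stake: 5% = 5%.
Total: 5.5% + 23.6% + 5% = 34.1%.
Rounded: 34.10%.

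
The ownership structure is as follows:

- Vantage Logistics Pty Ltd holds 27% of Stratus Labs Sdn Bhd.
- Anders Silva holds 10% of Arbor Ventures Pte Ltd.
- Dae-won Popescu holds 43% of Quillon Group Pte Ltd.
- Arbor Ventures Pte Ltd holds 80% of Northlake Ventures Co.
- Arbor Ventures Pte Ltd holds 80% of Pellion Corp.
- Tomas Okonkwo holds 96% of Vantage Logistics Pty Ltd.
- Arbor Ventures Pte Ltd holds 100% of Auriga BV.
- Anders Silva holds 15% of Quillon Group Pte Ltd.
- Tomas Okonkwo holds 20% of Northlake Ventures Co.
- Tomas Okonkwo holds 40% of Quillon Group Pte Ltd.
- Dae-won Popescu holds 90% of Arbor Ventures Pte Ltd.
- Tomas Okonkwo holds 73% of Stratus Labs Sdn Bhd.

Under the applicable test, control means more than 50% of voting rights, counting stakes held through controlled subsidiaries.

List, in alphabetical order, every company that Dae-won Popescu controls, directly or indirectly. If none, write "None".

Dae-won holds 90% of Arbor, so Dae-won controls Arbor.
Arbor holds 80% of Northlake, so Dae-won controls Northlake.
Arbor holds 100% of Auriga, so Dae-won controls Auriga.
Arbor holds 80% of Pellion, so Dae-won controls Pellion.
No other company's threshold is met.

Arbor Ventures Pte Ltd, Auriga BV, Northlake Ventures Co, Pellion Corp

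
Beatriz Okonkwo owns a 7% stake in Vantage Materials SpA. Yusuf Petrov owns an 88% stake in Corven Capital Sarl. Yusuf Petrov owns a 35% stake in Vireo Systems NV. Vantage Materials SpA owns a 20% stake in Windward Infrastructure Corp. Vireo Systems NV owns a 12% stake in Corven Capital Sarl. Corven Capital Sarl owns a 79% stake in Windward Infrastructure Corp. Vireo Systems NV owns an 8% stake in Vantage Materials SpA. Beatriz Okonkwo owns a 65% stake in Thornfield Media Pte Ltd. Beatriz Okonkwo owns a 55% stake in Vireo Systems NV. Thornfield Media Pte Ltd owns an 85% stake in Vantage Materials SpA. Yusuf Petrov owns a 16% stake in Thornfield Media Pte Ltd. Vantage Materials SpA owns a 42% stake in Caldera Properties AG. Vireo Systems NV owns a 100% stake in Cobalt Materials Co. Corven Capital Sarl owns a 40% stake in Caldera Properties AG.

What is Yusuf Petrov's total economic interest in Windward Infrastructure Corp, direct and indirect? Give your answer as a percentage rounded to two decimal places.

Yusuf reaches Windward along 4 paths.
Via Vireo → Corven: 35% × 12% × 79% = 3.318%.
Via Corven: 88% × 79% = 69.52%.
Via Thornfield → Vantage: 16% × 85% × 20% = 2.72%.
Via Vireo → Vantage: 35% × 8% × 20% = 0.56%.
Total: 3.318% + 69.52% + 2.72% + 0.56% = 76.118%.
Rounded: 76.12%.

76.12%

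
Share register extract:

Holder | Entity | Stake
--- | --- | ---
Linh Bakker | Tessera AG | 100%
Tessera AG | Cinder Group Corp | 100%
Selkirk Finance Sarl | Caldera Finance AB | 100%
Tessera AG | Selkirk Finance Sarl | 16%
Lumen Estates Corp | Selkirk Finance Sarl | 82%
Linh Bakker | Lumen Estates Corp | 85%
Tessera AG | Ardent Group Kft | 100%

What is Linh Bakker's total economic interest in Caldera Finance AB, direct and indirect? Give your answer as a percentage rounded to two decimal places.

Linh reaches Caldera along 2 paths.
Via Tessera → Selkirk: 100% × 16% × 100% = 16%.
Via Lumen → Selkirk: 85% × 82% × 100% = 69.7%.
Total: 16% + 69.7% = 85.7%.
Rounded: 85.70%.

85.70%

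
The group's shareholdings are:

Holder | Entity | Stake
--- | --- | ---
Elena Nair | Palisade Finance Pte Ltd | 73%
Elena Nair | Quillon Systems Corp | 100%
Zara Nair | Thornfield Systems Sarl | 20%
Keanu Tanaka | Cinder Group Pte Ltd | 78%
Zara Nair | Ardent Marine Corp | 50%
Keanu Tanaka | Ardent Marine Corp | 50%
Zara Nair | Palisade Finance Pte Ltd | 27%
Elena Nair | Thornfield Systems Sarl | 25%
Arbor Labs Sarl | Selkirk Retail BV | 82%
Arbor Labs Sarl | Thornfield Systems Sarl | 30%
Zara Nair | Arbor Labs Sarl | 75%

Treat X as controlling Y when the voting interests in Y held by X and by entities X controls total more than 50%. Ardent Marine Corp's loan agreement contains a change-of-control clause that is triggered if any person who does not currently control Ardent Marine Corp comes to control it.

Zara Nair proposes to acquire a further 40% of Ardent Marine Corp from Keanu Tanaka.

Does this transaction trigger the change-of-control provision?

Yes

The purchase adds only to Zara's holdings (Keanu's stake shrinks), so Zara is the only person who could newly come to control Ardent.
Zara holds 75% of Arbor, so Zara controls Arbor.
Arbor holds 82% of Selkirk, so Zara controls Selkirk.
In Ardent, Zara's side holds only 50%, not > 50%.
So before the transaction, Zara does not control Ardent.
After the purchase, Zara's direct stake in Ardent rises to 50% + 40% = 90%, and Keanu's stake falls to 10%.
Zara holds 90% of Ardent, so Zara controls Ardent.
Zara did not control Ardent before and does after, so the clause is triggered.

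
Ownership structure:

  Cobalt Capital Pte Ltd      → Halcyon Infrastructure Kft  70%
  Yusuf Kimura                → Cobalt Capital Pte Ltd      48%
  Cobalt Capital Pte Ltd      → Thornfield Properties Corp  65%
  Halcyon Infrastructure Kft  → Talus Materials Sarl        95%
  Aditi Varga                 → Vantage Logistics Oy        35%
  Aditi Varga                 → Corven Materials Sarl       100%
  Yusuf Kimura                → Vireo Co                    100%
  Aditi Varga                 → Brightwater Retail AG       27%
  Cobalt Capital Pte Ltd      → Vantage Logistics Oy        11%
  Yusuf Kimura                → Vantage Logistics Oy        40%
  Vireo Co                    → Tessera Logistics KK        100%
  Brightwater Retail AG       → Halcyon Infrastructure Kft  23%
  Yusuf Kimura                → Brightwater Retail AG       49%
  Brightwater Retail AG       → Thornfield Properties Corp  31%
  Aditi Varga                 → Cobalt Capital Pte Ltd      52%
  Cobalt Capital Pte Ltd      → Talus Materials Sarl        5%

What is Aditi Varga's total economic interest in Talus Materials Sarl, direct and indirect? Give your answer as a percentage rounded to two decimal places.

Aditi reaches Talus along 3 paths.
Via Cobalt: 52% × 5% = 2.6%.
Via Brightwater → Halcyon: 27% × 23% × 95% = 5.8995%.
Via Cobalt → Halcyon: 52% × 70% × 95% = 34.58%.
Total: 2.6% + 5.8995% + 34.58% = 43.0795%.
Rounded: 43.08%.

43.08%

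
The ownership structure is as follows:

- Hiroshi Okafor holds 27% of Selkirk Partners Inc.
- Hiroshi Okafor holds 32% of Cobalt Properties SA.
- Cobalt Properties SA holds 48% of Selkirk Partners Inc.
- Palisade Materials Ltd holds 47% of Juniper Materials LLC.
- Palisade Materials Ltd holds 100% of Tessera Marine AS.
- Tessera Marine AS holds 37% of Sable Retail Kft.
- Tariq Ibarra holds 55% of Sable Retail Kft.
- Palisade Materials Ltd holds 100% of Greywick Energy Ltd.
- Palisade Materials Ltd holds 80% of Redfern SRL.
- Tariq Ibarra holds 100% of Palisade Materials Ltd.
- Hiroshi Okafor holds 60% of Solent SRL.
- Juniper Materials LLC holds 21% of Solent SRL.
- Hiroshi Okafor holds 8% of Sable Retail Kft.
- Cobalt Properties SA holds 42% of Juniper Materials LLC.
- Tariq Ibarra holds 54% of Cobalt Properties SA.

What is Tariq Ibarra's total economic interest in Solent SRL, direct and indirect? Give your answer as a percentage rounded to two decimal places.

14.63%

Tariq reaches Solent along 2 paths.
Via Palisade → Juniper: 100% × 47% × 21% = 9.87%.
Via Cobalt → Juniper: 54% × 42% × 21% = 4.7628%.
Total: 9.87% + 4.7628% = 14.6328%.
Rounded: 14.63%.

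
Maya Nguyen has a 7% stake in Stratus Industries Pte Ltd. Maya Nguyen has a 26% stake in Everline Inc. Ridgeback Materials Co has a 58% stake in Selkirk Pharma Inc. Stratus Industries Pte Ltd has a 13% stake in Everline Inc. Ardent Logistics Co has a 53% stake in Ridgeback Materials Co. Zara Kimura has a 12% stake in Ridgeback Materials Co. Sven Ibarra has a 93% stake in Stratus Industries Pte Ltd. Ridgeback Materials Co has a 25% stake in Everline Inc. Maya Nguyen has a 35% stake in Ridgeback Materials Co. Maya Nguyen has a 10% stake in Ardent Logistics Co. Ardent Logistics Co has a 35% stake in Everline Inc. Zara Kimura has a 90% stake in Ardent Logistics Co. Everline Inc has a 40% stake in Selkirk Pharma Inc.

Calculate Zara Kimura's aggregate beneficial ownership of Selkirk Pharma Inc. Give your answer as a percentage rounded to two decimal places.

Zara reaches Selkirk along 5 paths.
Via Ardent → Everline: 90% × 35% × 40% = 12.6%.
Via Ardent → Ridgeback → Everline: 90% × 53% × 25% × 40% = 4.77%.
Via Ridgeback → Everline: 12% × 25% × 40% = 1.2%.
Via Ardent → Ridgeback: 90% × 53% × 58% = 27.666%.
Via Ridgeback: 12% × 58% = 6.96%.
Total: 12.6% + 4.77% + 1.2% + 27.666% + 6.96% = 53.196%.
Rounded: 53.20%.

53.20%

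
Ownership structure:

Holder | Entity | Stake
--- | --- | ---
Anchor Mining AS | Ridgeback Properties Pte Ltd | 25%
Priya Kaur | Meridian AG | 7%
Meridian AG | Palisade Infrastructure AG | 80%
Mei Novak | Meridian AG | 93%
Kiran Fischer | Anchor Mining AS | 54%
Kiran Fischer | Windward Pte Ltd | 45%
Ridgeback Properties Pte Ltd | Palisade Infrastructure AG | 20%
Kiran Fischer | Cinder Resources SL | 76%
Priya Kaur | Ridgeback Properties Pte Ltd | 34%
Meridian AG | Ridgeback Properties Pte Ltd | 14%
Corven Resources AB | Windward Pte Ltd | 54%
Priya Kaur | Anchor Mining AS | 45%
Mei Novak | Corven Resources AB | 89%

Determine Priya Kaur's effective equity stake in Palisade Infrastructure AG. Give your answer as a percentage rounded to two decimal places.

14.85%

Priya reaches Palisade along 4 paths.
Via Meridian: 7% × 80% = 5.6%.
Via Ridgeback: 34% × 20% = 6.8%.
Via Meridian → Ridgeback: 7% × 14% × 20% = 0.196%.
Via Anchor → Ridgeback: 45% × 25% × 20% = 2.25%.
Total: 5.6% + 6.8% + 0.196% + 2.25% = 14.846%.
Rounded: 14.85%.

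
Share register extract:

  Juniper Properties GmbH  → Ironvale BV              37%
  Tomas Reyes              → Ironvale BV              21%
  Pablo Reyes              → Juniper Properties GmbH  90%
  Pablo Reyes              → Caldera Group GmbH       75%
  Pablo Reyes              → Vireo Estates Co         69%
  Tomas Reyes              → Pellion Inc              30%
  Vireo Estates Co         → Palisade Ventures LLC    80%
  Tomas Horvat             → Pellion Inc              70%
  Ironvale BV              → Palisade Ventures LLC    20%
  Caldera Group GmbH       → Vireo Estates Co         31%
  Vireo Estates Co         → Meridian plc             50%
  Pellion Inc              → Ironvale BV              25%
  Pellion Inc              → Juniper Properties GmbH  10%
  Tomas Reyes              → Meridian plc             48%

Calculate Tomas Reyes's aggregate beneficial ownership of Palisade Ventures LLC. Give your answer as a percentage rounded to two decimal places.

5.92%

Tomas Reyes reaches Palisade along 3 paths.
Via Ironvale: 21% × 20% = 4.2%.
Via Pellion → Juniper → Ironvale: 30% × 10% × 37% × 20% = 0.222%.
Via Pellion → Ironvale: 30% × 25% × 20% = 1.5%.
Total: 4.2% + 0.222% + 1.5% = 5.922%.
Rounded: 5.92%.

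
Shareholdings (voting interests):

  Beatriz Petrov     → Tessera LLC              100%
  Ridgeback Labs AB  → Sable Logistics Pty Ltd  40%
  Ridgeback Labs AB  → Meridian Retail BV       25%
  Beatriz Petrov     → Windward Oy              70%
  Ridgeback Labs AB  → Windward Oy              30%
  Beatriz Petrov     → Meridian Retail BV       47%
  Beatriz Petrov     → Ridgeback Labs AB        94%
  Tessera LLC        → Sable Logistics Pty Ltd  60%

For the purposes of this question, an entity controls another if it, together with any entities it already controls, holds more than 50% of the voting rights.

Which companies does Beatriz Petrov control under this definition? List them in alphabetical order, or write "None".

Beatriz holds 100% of Tessera, so Beatriz controls Tessera.
Beatriz holds 94% of Ridgeback, so Beatriz controls Ridgeback.
Beatriz and Ridgeback together hold 70% + 30% = 100% of Windward, so Beatriz controls Windward.
Beatriz and Ridgeback together hold 47% + 25% = 72% of Meridian, so Beatriz controls Meridian.
Ridgeback and Tessera together hold 40% + 60% = 100% of Sable, so Beatriz controls Sable.

Meridian Retail BV, Ridgeback Labs AB, Sable Logistics Pty Ltd, Tessera LLC, Windward Oy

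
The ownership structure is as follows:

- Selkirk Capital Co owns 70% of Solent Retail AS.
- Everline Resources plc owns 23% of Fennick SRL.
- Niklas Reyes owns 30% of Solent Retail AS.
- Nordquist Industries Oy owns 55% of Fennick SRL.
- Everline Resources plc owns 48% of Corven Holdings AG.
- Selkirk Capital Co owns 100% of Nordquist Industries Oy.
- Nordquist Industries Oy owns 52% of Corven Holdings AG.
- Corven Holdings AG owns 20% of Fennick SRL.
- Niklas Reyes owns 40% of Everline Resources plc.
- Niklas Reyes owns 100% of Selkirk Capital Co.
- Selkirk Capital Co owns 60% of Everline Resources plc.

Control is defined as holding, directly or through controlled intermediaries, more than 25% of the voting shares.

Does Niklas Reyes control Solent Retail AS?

Niklas holds 100% of Selkirk, so Niklas controls Selkirk.
Selkirk and Niklas together hold 70% + 30% = 100% of Solent, so Niklas controls Solent.

Yes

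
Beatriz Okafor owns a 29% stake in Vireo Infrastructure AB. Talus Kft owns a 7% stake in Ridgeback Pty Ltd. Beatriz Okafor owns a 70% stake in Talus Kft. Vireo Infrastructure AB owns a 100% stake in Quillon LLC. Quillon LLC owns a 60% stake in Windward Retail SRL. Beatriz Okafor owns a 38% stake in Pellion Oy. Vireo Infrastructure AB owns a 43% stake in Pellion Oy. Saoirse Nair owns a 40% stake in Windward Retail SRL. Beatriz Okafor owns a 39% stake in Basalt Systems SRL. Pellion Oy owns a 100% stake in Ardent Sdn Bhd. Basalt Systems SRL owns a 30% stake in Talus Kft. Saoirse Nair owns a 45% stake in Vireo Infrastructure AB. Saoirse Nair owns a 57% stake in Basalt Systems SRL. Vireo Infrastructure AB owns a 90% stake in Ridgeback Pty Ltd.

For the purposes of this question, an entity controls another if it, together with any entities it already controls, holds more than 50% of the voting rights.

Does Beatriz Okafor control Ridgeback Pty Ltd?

No

Beatriz holds 70% of Talus, so Beatriz controls Talus.
In Ridgeback, Beatriz's side holds only 7%, not > 50%.
So Beatriz does not control Ridgeback.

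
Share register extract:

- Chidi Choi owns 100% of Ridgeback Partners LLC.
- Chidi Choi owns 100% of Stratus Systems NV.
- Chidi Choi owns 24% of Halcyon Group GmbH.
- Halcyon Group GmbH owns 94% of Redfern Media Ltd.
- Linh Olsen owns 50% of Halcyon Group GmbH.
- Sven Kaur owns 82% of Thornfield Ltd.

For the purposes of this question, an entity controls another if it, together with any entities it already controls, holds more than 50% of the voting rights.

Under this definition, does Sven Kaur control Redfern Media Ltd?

Sven holds 82% of Thornfield, so Sven controls Thornfield.
Neither Sven nor any entity Sven controls holds any voting interest in Redfern.
So Sven does not control Redfern.

No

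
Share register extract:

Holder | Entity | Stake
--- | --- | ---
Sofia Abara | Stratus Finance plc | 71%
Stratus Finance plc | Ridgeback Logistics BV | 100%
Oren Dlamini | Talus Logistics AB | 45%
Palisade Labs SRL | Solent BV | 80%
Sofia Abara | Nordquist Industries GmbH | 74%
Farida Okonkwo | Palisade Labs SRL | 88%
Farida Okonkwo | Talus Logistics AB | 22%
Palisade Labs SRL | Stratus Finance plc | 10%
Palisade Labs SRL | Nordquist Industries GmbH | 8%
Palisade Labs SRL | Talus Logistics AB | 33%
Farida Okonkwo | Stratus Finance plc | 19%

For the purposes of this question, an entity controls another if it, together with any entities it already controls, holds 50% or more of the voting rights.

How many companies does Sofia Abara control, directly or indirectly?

Sofia holds 74% of Nordquist, so Sofia controls Nordquist.
Sofia holds 71% of Stratus, so Sofia controls Stratus.
Stratus holds 100% of Ridgeback, so Sofia controls Ridgeback.
No other company's threshold is met.
Sofia controls 3 companies.

3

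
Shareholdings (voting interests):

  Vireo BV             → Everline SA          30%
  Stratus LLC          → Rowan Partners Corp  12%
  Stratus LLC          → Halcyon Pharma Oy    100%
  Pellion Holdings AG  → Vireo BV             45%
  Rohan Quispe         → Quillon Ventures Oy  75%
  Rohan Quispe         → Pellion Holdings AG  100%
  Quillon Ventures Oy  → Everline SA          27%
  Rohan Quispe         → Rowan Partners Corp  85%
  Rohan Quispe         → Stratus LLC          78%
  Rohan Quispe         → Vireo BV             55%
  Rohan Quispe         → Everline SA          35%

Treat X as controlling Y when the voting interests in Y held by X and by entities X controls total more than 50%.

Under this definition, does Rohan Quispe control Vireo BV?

Rohan holds 100% of Pellion, so Rohan controls Pellion.
Pellion and Rohan together hold 45% + 55% = 100% of Vireo, so Rohan controls Vireo.

Yes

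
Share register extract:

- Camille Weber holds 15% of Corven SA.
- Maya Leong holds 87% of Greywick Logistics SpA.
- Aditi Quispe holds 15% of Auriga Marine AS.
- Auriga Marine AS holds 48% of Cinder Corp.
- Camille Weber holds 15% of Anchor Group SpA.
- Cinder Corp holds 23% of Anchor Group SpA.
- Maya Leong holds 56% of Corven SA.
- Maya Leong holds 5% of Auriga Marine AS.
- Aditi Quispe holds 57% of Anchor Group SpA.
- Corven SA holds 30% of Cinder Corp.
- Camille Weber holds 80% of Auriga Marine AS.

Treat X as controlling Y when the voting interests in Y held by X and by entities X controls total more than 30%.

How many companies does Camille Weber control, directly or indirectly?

Camille holds 80% of Auriga, so Camille controls Auriga.
Auriga holds 48% of Cinder, so Camille controls Cinder.
Camille and Cinder together hold 15% + 23% = 38% of Anchor, so Camille controls Anchor.
No other company's threshold is met.
Camille controls 3 companies.

3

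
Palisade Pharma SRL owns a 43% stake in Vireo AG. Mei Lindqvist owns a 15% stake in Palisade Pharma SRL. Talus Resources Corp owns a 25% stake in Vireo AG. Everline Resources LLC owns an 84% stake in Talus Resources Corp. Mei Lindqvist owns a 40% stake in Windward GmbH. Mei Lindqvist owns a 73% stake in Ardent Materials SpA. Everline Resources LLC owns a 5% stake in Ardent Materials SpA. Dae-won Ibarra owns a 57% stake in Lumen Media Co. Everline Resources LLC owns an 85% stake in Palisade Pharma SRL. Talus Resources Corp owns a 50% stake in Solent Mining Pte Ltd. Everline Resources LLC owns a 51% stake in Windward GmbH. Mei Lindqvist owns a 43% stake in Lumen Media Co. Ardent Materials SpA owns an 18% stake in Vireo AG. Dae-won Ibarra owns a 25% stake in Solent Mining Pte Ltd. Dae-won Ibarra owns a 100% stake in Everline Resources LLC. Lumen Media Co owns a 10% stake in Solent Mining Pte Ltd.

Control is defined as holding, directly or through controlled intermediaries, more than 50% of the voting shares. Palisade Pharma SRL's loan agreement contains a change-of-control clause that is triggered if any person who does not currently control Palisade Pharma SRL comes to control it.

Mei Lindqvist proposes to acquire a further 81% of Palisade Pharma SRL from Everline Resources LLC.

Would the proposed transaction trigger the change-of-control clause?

The purchase adds only to Mei's holdings (Everline's stake shrinks), so Mei is the only person who could newly come to control Palisade.
Mei holds 73% of Ardent, so Mei controls Ardent.
In Palisade, Mei's side holds only 15%, not > 50%.
So before the transaction, Mei does not control Palisade.
After the purchase, Mei's direct stake in Palisade rises to 15% + 81% = 96%, and Everline's stake falls to 4%.
Mei holds 96% of Palisade, so Mei controls Palisade.
Mei did not control Palisade before and does after, so the clause is triggered.

Yes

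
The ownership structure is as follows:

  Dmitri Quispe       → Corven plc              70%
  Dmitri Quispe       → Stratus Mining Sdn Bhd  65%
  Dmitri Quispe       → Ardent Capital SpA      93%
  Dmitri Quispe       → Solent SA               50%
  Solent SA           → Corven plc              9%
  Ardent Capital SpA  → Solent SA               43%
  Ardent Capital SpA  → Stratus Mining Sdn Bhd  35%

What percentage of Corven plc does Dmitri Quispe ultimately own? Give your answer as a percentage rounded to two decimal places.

78.10%

Dmitri reaches Corven along 3 paths.
Via Ardent → Solent: 93% × 43% × 9% = 3.5991%.
Via Solent: 50% × 9% = 4.5%.
Direct stake: 70% = 70%.
Total: 3.5991% + 4.5% + 70% = 78.0991%.
Rounded: 78.10%.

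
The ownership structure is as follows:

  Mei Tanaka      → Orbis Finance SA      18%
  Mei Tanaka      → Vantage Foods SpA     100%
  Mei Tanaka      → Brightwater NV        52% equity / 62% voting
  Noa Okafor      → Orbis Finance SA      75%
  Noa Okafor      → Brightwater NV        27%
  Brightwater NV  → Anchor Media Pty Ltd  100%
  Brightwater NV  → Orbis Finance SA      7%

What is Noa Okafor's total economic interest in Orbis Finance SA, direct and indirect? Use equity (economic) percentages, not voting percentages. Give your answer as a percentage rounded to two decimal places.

76.89%

Noa reaches Orbis along 2 paths.
Via Brightwater: 27% × 7% = 1.89%.
Direct stake: 75% = 75%.
Total: 1.89% + 75% = 76.89%.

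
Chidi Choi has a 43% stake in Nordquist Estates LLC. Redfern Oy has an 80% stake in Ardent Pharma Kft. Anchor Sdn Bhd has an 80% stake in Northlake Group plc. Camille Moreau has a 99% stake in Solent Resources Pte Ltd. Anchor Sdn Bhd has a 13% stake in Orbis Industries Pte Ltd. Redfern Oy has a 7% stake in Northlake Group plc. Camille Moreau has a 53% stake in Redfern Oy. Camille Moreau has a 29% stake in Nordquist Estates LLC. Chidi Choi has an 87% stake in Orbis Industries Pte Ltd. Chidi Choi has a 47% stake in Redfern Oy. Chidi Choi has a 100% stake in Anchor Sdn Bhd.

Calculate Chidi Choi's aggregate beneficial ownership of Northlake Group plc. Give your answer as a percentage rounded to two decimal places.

83.29%

Chidi reaches Northlake along 2 paths.
Via Anchor: 100% × 80% = 80%.
Via Redfern: 47% × 7% = 3.29%.
Total: 80% + 3.29% = 83.29%.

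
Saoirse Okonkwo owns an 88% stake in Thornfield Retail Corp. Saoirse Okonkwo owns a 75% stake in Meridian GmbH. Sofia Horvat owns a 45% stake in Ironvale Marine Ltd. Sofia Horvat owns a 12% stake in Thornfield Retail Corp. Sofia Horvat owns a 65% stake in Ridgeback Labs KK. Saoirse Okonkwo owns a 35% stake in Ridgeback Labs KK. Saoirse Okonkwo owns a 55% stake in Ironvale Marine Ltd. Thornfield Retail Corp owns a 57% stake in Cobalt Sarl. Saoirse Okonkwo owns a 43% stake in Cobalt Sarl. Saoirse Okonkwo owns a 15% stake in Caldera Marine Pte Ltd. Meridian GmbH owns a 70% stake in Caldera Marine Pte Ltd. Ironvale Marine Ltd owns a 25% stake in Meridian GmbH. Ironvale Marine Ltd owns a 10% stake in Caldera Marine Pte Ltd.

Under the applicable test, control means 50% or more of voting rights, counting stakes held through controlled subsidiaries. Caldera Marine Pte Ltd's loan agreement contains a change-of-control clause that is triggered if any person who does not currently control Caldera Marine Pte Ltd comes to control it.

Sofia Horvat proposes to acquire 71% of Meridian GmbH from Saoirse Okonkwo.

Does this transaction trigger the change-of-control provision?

The purchase adds only to Sofia's holdings (Saoirse's stake shrinks), so Sofia is the only person who could newly come to control Caldera.
Sofia holds 65% of Ridgeback, so Sofia controls Ridgeback.
Neither Sofia nor any entity Sofia controls holds any voting interest in Caldera.
So before the transaction, Sofia does not control Caldera.
After the purchase, Sofia holds 71% of Meridian directly, and Saoirse's stake falls to 4%.
Sofia holds 71% of Meridian, so Sofia controls Meridian.
Meridian holds 70% of Caldera, so Sofia controls Caldera.
Sofia did not control Caldera before and does after, so the clause is triggered.

Yes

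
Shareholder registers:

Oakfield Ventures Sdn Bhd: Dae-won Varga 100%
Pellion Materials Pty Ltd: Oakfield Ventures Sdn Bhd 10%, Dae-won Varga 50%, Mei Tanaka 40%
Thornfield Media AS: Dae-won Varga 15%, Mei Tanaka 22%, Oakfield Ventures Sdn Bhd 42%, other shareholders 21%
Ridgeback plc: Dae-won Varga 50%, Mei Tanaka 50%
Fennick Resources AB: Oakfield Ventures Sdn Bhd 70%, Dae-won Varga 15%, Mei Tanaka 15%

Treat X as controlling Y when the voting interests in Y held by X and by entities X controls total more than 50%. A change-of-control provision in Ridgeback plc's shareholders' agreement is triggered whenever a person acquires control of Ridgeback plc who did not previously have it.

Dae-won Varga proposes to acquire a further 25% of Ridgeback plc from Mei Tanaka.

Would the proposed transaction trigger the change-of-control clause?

Yes

The purchase adds only to Dae-won's holdings (Mei's stake shrinks), so Dae-won is the only person who could newly come to control Ridgeback.
Dae-won holds 100% of Oakfield, so Dae-won controls Oakfield.
Oakfield and Dae-won together hold 10% + 50% = 60% of Pellion, so Dae-won controls Pellion.
Dae-won and Oakfield together hold 15% + 42% = 57% of Thornfield, so Dae-won controls Thornfield.
Oakfield and Dae-won together hold 70% + 15% = 85% of Fennick, so Dae-won controls Fennick.
In Ridgeback, Dae-won's side holds only 50%, not > 50%.
So before the transaction, Dae-won does not control Ridgeback.
After the purchase, Dae-won's direct stake in Ridgeback rises to 50% + 25% = 75%, and Mei's stake falls to 25%.
Dae-won holds 75% of Ridgeback, so Dae-won controls Ridgeback.
Dae-won did not control Ridgeback before and does after, so the clause is triggered.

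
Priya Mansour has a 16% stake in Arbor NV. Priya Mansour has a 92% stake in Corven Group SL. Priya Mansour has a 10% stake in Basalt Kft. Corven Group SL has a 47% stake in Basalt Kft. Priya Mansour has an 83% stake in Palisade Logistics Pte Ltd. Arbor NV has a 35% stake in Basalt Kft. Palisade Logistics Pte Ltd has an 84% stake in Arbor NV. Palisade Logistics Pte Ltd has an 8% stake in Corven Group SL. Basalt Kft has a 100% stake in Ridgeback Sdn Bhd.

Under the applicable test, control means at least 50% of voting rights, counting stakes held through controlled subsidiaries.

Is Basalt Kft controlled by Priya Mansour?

Yes

Priya holds 83% of Palisade, so Priya controls Palisade.
Palisade and Priya together hold 84% + 16% = 100% of Arbor, so Priya controls Arbor.
Priya and Palisade together hold 92% + 8% = 100% of Corven, so Priya controls Corven.
Corven and Arbor and Priya together hold 47% + 35% + 10% = 92% of Basalt, so Priya controls Basalt.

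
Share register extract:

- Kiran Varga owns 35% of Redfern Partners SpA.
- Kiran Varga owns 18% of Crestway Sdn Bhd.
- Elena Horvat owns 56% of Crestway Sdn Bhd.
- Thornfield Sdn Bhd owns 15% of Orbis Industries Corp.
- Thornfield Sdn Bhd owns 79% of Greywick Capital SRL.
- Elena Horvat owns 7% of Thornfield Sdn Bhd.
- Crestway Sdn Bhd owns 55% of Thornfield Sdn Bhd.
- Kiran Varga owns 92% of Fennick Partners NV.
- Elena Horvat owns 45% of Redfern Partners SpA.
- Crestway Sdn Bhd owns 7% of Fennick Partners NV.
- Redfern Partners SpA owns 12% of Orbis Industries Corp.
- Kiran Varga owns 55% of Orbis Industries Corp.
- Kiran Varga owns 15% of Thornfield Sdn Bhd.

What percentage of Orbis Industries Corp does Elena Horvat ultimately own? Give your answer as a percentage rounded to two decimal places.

Elena reaches Orbis along 3 paths.
Via Redfern: 45% × 12% = 5.4%.
Via Thornfield: 7% × 15% = 1.05%.
Via Crestway → Thornfield: 56% × 55% × 15% = 4.62%.
Total: 5.4% + 1.05% + 4.62% = 11.07%.

11.07%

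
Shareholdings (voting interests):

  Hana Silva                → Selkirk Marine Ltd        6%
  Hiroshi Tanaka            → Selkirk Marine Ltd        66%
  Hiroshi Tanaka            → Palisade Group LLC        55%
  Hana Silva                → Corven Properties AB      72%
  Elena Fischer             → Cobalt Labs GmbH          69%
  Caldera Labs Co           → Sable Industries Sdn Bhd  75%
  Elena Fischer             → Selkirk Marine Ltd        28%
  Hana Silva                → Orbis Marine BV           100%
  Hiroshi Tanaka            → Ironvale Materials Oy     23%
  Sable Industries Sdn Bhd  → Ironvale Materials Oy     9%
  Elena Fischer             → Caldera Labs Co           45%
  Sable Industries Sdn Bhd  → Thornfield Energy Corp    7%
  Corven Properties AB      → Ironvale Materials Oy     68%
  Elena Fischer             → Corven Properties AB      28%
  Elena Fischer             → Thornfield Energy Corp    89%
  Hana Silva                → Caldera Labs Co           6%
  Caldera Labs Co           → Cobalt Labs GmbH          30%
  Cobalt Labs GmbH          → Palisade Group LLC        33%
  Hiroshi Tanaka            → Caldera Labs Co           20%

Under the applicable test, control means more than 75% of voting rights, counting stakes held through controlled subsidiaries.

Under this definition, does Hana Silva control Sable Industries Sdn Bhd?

Hana holds 100% of Orbis, so Hana controls Orbis.
Neither Hana nor any entity Hana controls holds any voting interest in Sable.
So Hana does not control Sable.

No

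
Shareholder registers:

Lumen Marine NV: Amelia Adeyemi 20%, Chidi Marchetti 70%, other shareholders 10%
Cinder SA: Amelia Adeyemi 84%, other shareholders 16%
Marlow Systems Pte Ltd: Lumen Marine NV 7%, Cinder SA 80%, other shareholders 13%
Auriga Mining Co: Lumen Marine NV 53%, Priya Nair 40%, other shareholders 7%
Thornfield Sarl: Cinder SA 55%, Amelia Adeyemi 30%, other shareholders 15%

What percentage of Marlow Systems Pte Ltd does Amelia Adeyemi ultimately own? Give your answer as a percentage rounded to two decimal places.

68.60%

Amelia reaches Marlow along 2 paths.
Via Lumen: 20% × 7% = 1.4%.
Via Cinder: 84% × 80% = 67.2%.
Total: 1.4% + 67.2% = 68.6%.
Rounded: 68.60%.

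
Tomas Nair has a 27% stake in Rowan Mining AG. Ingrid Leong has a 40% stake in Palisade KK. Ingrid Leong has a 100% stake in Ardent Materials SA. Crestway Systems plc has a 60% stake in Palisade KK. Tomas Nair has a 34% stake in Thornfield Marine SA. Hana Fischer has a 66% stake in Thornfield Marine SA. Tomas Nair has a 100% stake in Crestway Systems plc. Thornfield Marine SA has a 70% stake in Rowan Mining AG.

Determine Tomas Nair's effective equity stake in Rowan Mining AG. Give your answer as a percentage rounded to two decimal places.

50.80%

Tomas reaches Rowan along 2 paths.
Via Thornfield: 34% × 70% = 23.8%.
Direct stake: 27% = 27%.
Total: 23.8% + 27% = 50.8%.
Rounded: 50.80%.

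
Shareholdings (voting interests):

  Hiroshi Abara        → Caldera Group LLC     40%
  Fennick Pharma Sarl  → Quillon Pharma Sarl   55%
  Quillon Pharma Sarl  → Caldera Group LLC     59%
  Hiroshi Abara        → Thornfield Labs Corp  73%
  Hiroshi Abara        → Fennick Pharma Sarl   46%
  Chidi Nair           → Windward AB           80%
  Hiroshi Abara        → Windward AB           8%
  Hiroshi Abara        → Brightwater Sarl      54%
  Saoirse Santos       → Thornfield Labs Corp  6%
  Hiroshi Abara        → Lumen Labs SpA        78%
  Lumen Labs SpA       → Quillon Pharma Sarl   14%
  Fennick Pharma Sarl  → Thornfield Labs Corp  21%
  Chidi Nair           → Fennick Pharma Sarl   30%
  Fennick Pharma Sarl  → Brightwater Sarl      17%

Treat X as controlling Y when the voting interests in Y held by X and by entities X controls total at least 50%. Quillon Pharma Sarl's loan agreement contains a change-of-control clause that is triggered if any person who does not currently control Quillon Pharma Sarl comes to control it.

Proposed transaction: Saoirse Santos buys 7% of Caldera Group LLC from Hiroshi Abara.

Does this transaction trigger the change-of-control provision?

The purchase adds only to Saoirse's holdings (Hiroshi's stake shrinks), so Saoirse is the only person who could newly come to control Quillon.
Saoirse's largest direct stake is 6% in Thornfield, which does not meet the threshold, so Saoirse controls no company.
Neither Saoirse nor any entity Saoirse controls holds any voting interest in Quillon.
So before the transaction, Saoirse does not control Quillon.
After the purchase, Saoirse holds 7% of Caldera directly, and Hiroshi's stake falls to 33%.
Saoirse's side now holds 7% of Caldera, not ≥ 50%, so Saoirse still does not control Caldera.
After the transaction, neither Saoirse nor any entity Saoirse controls holds a voting interest in Quillon, so Saoirse still does not control it.
No new person acquires control, so the clause is not triggered.

No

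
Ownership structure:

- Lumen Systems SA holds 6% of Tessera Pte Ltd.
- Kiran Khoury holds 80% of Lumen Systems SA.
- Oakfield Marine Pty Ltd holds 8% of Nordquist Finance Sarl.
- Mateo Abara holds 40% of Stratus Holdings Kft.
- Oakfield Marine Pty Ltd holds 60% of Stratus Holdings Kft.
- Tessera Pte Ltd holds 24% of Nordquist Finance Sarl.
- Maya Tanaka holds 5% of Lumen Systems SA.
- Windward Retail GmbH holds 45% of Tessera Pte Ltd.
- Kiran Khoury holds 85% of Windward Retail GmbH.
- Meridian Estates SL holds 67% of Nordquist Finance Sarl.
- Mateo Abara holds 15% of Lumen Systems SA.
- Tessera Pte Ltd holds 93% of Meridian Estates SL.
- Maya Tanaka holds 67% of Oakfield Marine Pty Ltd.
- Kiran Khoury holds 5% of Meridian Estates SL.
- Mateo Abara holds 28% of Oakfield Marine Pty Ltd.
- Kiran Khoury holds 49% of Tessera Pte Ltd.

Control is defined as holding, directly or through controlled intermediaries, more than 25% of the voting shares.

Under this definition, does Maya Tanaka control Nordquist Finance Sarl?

No

Maya holds 67% of Oakfield, so Maya controls Oakfield.
Oakfield holds 60% of Stratus, so Maya controls Stratus.
In Nordquist, Maya's side holds only 8%, not > 25%.
So Maya does not control Nordquist.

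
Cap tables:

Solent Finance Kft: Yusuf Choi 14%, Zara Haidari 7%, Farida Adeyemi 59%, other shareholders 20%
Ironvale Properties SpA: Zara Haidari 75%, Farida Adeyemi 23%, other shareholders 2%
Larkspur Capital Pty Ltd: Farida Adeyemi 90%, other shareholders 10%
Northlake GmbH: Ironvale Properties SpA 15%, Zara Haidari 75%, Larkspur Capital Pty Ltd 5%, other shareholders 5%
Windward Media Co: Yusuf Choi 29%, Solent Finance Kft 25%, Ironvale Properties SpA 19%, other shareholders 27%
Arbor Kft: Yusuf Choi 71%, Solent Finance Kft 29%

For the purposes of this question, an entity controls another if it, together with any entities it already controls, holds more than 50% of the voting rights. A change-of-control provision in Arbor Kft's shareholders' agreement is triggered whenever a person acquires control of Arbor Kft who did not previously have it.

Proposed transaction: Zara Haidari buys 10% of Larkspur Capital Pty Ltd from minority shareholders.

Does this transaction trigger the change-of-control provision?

No

The purchase changes only Zara's holdings, so Zara is the only person who could newly come to control Arbor.
Zara holds 75% of Ironvale, so Zara controls Ironvale.
Ironvale and Zara together hold 15% + 75% = 90% of Northlake, so Zara controls Northlake.
Neither Zara nor any entity Zara controls holds any voting interest in Arbor.
So before the transaction, Zara does not control Arbor.
After the purchase, Zara holds 10% of Larkspur directly.
Zara's side now holds 10% of Larkspur, not > 50%, so Zara still does not control Larkspur.
After the transaction, neither Zara nor any entity Zara controls holds a voting interest in Arbor, so Zara still does not control it.
No new person acquires control, so the clause is not triggered.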